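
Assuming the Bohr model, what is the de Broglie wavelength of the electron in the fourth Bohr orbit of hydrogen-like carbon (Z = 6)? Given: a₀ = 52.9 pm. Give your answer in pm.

The Bohr quantisation condition is nλ = 2πr_n.
r_n = n²a₀/Z = 141 pm
λ = 2πr_n/n = 2π·141/4 = 222 pm

222 pm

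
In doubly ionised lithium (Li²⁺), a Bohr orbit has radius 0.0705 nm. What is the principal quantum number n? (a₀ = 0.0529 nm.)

r_n = n²a₀/Z ⇒ n² = rZ/a₀ = 0.0705 × 3 / 0.0529 ≈ 4.00
n = 2

2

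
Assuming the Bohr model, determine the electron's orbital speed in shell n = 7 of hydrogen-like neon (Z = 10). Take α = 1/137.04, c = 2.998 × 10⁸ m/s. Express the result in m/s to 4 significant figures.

v_n = Zαc/n = 10 × 0.007297 × 2.998 × 10⁸ / 7
    = 3.125 × 10⁶ m/s

3.125 × 10⁶ m/s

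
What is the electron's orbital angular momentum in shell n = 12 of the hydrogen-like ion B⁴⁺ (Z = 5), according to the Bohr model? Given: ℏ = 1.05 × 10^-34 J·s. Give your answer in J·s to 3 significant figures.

1.26 × 10^-33 J·s

L_n = nℏ = 12 × 1.05 × 10^-34 = 1.26 × 10^-33 J·s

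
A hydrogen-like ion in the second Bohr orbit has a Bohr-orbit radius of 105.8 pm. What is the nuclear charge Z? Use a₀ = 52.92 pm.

r_n = n²a₀/Z ⇒ Z = n²a₀/r = 2² × 52.92 / 105.8 ≈ 2.00
Z = 2

2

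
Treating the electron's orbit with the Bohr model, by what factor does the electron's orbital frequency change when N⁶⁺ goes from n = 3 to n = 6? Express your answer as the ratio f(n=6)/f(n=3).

1/8

f ∝ Z^2 · n^-3; with Z fixed, f ∝ n^-3.
f(n=6)/f(n=3) = (6/3)^-3 = 1/8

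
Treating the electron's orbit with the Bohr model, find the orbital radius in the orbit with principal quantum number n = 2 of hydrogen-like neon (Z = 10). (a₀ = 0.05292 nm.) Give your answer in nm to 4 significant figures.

0.02117 nm

r_n = n²a₀/Z = 2² × 0.05292 / 10
    = 4 × 0.05292 / 10 = 0.02117 nm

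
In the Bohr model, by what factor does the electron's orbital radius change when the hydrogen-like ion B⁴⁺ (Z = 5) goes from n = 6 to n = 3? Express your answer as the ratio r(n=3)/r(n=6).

1/4

r ∝ Z^-1 · n^2; with Z fixed, r ∝ n^2.
r(n=3)/r(n=6) = (3/6)^2 = 1/4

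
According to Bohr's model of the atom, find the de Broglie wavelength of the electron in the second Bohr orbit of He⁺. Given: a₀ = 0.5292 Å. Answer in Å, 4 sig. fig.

The Bohr quantisation condition is nλ = 2πr_n.
r_n = n²a₀/Z = 1.058 Å
λ = 2πr_n/n = 2π·1.058/2 = 3.325 Å

3.325 Å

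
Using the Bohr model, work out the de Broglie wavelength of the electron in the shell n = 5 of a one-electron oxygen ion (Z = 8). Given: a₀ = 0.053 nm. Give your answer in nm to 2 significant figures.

0.21 nm

The Bohr quantisation condition is nλ = 2πr_n.
r_n = n²a₀/Z = 0.17 nm
λ = 2πr_n/n = 2π·0.17/5 = 0.21 nm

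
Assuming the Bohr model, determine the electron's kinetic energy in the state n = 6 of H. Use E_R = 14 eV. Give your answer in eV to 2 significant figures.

0.39 eV

For a Coulomb orbit the virial theorem gives K = −E_n.
E_n = −E_R·Z²/n², so K = E_R·Z²/n² = 14 × 1²/6² = 0.39 eV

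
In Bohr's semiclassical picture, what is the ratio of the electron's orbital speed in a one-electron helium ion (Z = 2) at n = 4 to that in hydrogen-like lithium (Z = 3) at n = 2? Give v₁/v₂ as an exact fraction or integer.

v ∝ Z^1 · n^-1
v₁/v₂ = (2/3)^1 · (4/2)^-1 = 1/3

1/3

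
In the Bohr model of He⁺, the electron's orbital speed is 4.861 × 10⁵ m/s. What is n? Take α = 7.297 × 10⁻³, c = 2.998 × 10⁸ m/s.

9

v_n = Zαc/n ⇒ n = Zαc/v = 2 × 0.007297 × 2.998 × 10⁸ / 4.861 × 10⁵ ≈ 9.00
n = 9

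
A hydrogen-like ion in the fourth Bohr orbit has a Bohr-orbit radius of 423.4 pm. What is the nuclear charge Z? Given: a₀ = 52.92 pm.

r_n = n²a₀/Z ⇒ Z = n²a₀/r = 4² × 52.92 / 423.4 ≈ 2.00
Z = 2

2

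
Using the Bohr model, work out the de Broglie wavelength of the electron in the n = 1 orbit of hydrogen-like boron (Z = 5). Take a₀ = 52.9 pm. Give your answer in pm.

66.5 pm

The Bohr quantisation condition is nλ = 2πr_n.
r_n = n²a₀/Z = 10.6 pm
λ = 2πr_n/n = 2π·10.6/1 = 66.5 pm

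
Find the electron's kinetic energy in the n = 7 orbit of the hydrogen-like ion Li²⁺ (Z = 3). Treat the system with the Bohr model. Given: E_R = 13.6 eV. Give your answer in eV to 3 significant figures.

For a Coulomb orbit the virial theorem gives K = −E_n.
E_n = −E_R·Z²/n², so K = E_R·Z²/n² = 13.6 × 3²/7² = 2.50 eV

2.50 eV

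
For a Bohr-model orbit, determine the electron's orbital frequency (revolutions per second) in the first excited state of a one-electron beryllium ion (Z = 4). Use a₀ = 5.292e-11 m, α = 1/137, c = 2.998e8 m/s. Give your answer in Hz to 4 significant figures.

1.316e16 Hz

r = n²a₀/Z = 5.292e-11 m, v = Zαc/n = 4.377e6 m/s
f = v/(2πr) = 1.316e16 Hz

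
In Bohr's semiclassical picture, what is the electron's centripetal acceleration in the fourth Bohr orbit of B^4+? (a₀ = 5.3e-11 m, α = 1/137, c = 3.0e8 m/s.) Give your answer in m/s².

4.4e22 m/s²

r = n²a₀/Z = 1.7e-10 m, v = Zαc/n = 2.7e6 m/s
a = v²/r = (2.7e6)² / 1.7e-10 = 4.4e22 m/s²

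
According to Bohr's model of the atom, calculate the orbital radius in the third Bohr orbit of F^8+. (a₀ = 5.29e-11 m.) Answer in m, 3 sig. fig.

5.29e-11 m

r_n = n²a₀/Z = 3² × 5.29e-11 / 9
    = 9 × 5.29e-11 / 9 = 5.29e-11 m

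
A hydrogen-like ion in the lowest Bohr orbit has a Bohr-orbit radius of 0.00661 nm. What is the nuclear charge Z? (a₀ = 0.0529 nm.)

8

r_n = n²a₀/Z ⇒ Z = n²a₀/r = 1² × 0.0529 / 0.00661 ≈ 8.00
Z = 8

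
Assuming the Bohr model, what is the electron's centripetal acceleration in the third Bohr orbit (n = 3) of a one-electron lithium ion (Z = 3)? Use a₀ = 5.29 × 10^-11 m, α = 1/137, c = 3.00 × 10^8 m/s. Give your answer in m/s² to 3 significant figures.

3.02 × 10^22 m/s²

r = n²a₀/Z = 1.59 × 10^-10 m, v = Zαc/n = 2.19 × 10^6 m/s
a = v²/r = (2.19 × 10^6)² / 1.59 × 10^-10 = 3.02 × 10^22 m/s²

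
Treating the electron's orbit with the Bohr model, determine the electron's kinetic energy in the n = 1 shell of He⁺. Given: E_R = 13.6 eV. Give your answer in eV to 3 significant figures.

54.4 eV

For a Coulomb orbit the virial theorem gives K = −E_n.
E_n = −E_R·Z²/n², so K = E_R·Z²/n² = 13.6 × 2²/1² = 54.4 eV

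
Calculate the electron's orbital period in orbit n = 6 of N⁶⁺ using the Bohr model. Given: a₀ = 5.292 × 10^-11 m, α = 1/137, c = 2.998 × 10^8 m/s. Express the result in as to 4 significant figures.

669.8 as

r = n²a₀/Z = 6²·5.292 × 10^-11/7 = 2.722 × 10^-10 m
v = Zαc/n = 7·0.007299·2.998 × 10^8/6 = 2.553 × 10^6 m/s
T = 2πr/v = 6.698 × 10^-16 s = 669.8 as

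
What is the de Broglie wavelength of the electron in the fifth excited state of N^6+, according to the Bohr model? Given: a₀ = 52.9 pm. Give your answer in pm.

The Bohr quantisation condition is nλ = 2πr_n.
r_n = n²a₀/Z = 272 pm
λ = 2πr_n/n = 2π·272/6 = 285 pm

285 pm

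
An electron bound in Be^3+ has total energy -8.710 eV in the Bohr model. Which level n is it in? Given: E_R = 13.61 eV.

5

E_n = −E_R Z²/n² ⇒ n² = E_R Z²/(−E_n) = 13.61 × 4² / 8.710 ≈ 25.00
n = 5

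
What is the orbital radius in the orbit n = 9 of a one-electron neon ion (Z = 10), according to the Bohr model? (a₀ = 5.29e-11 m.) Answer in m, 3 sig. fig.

r_n = n²a₀/Z = 9² × 5.29e-11 / 10
    = 81 × 5.29e-11 / 10 = 4.28e-10 m

4.28e-10 m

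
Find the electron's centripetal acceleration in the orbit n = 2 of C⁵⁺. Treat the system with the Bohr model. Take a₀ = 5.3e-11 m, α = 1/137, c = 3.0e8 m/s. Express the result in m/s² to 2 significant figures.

1.2e24 m/s²

r = n²a₀/Z = 3.5e-11 m, v = Zαc/n = 6.6e6 m/s
a = v²/r = (6.6e6)² / 3.5e-11 = 1.2e24 m/s²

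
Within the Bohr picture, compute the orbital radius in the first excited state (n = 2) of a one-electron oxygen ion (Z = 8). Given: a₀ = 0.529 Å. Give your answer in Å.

r_n = n²a₀/Z = 2² × 0.529 / 8
    = 4 × 0.529 / 8 = 0.265 Å

0.265 Å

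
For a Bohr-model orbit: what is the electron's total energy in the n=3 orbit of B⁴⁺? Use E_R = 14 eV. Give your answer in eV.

E_n = −E_R·Z²/n² = −14 × 5²/3² = -39 eV

-39 eV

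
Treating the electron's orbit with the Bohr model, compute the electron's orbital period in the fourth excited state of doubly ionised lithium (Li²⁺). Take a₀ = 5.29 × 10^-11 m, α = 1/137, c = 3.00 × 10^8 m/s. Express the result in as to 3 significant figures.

r = n²a₀/Z = 5²·5.29 × 10^-11/3 = 4.41 × 10^-10 m
v = Zαc/n = 3·0.00730·3.00 × 10^8/5 = 1.31 × 10^6 m/s
T = 2πr/v = 2.11 × 10^-15 s = 2110 as

2110 as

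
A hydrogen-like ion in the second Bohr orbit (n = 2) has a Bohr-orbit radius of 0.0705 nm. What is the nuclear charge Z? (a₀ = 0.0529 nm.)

3

r_n = n²a₀/Z ⇒ Z = n²a₀/r = 2² × 0.0529 / 0.0705 ≈ 3.00
Z = 3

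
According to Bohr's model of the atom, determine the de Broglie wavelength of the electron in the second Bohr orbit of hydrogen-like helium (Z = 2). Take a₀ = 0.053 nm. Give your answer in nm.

The Bohr quantisation condition is nλ = 2πr_n.
r_n = n²a₀/Z = 0.11 nm
λ = 2πr_n/n = 2π·0.11/2 = 0.33 nm

0.33 nm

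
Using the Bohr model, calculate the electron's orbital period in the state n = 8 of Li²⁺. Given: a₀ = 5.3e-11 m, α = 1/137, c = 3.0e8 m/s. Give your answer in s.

r = n²a₀/Z = 8²·5.3e-11/3 = 1.1e-9 m
v = Zαc/n = 3·0.0073·3.0e8/8 = 8.2e5 m/s
T = 2πr/v = 8.7e-15 s

8.7e-15 s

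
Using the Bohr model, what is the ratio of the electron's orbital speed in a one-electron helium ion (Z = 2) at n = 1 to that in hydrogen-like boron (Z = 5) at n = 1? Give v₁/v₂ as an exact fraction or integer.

v ∝ Z^1 · n^-1
v₁/v₂ = (2/5)^1 · (1/1)^-1 = 2/5

2/5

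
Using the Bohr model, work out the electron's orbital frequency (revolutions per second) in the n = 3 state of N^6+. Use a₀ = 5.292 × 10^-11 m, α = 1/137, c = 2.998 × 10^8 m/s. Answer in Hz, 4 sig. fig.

r = n²a₀/Z = 6.804 × 10^-11 m, v = Zαc/n = 5.106 × 10^6 m/s
f = v/(2πr) = 1.194 × 10^16 Hz

1.194 × 10^16 Hz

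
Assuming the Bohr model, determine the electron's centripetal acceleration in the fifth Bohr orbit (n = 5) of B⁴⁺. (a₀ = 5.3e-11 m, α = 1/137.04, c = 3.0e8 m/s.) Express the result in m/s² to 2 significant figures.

1.8e22 m/s²

r = n²a₀/Z = 2.6e-10 m, v = Zαc/n = 2.2e6 m/s
a = v²/r = (2.2e6)² / 2.6e-10 = 1.8e22 m/s²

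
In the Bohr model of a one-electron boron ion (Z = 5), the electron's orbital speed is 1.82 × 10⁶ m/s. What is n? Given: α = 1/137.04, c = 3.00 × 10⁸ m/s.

6

v_n = Zαc/n ⇒ n = Zαc/v = 5 × 0.00730 × 3.00 × 10⁸ / 1.82 × 10⁶ ≈ 6.01
n = 6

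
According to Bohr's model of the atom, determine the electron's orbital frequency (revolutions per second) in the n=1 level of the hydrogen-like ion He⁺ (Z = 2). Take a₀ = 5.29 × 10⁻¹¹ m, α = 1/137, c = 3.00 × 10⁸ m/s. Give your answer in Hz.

2.64 × 10¹⁶ Hz

r = n²a₀/Z = 2.65 × 10⁻¹¹ m, v = Zαc/n = 4.38 × 10⁶ m/s
f = v/(2πr) = 2.64 × 10¹⁶ Hz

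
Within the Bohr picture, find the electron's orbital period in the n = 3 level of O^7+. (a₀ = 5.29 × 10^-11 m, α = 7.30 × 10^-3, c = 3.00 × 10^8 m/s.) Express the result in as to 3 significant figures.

r = n²a₀/Z = 3²·5.29 × 10^-11/8 = 5.95 × 10^-11 m
v = Zαc/n = 8·0.00730·3.00 × 10^8/3 = 5.84 × 10^6 m/s
T = 2πr/v = 6.40 × 10^-17 s = 64.0 as

64.0 as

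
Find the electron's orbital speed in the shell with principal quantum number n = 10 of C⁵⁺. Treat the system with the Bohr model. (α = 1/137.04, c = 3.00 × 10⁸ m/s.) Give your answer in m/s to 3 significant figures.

1.31 × 10⁶ m/s

v_n = Zαc/n = 6 × 0.00730 × 3.00 × 10⁸ / 10
    = 1.31 × 10⁶ m/s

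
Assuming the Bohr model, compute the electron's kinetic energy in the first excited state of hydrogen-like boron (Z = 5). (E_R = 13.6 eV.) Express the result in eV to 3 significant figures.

For a Coulomb orbit the virial theorem gives K = −E_n.
E_n = −E_R·Z²/n², so K = E_R·Z²/n² = 13.6 × 5²/2² = 85.0 eV

85.0 eV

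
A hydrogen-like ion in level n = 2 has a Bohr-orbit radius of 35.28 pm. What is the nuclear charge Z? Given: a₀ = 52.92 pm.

r_n = n²a₀/Z ⇒ Z = n²a₀/r = 2² × 52.92 / 35.28 ≈ 6.00
Z = 6

6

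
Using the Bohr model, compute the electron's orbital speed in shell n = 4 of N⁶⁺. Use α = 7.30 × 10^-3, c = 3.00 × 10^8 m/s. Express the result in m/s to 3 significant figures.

v_n = Zαc/n = 7 × 0.00730 × 3.00 × 10^8 / 4
    = 3.83 × 10^6 m/s

3.83 × 10^6 m/s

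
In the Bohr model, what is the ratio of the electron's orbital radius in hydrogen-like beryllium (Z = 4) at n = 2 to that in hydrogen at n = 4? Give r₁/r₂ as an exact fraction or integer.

1/16

r ∝ Z^-1 · n^2
r₁/r₂ = (4/1)^-1 · (2/4)^2 = 1/16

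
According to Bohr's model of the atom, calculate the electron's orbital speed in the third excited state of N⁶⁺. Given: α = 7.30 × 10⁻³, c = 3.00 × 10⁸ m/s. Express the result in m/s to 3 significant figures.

3.83 × 10⁶ m/s

v_n = Zαc/n = 7 × 0.00730 × 3.00 × 10⁸ / 4
    = 3.83 × 10⁶ m/s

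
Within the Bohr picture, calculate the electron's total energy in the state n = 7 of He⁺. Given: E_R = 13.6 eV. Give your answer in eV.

-1.11 eV

E_n = −E_R·Z²/n² = −13.6 × 2²/7² = -1.11 eV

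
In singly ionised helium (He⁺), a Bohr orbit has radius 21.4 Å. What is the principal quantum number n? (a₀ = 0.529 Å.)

r_n = n²a₀/Z ⇒ n² = rZ/a₀ = 21.4 × 2 / 0.529 ≈ 80.91
n = 9

9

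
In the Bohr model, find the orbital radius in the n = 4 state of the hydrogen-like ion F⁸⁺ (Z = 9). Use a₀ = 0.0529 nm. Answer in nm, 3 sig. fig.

r_n = n²a₀/Z = 4² × 0.0529 / 9
    = 16 × 0.0529 / 9 = 0.0940 nm

0.0940 nm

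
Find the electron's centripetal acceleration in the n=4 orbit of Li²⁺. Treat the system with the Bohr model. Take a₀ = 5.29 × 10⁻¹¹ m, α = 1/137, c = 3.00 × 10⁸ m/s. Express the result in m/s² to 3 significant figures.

9.56 × 10²¹ m/s²

r = n²a₀/Z = 2.82 × 10⁻¹⁰ m, v = Zαc/n = 1.64 × 10⁶ m/s
a = v²/r = (1.64 × 10⁶)² / 2.82 × 10⁻¹⁰ = 9.56 × 10²¹ m/s²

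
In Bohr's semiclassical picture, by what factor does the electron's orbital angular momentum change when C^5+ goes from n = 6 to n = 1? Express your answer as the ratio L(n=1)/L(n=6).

1/6

L = nℏ depends only on n, so L ∝ n.
L(n=1)/L(n=6) = (1/6)^1 = 1/6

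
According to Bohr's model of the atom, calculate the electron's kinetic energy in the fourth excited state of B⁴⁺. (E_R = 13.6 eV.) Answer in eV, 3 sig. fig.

13.6 eV

For a Coulomb orbit the virial theorem gives K = −E_n.
E_n = −E_R·Z²/n², so K = E_R·Z²/n² = 13.6 × 5²/5² = 13.6 eV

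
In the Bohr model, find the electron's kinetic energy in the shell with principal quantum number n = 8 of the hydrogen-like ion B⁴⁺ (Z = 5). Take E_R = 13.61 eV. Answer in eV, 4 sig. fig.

For a Coulomb orbit the virial theorem gives K = −E_n.
E_n = −E_R·Z²/n², so K = E_R·Z²/n² = 13.61 × 5²/8² = 5.316 eV

5.316 eV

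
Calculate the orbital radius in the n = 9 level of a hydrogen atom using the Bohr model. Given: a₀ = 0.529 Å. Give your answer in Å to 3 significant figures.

r_n = n²a₀/Z = 9² × 0.529 / 1
    = 81 × 0.529 / 1 = 42.8 Å

42.8 Å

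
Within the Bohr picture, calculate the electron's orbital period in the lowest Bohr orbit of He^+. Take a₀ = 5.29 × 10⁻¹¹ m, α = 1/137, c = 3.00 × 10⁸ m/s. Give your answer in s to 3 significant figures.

3.79 × 10⁻¹⁷ s

r = n²a₀/Z = 1²·5.29 × 10⁻¹¹/2 = 2.65 × 10⁻¹¹ m
v = Zαc/n = 2·0.00730·3.00 × 10⁸/1 = 4.38 × 10⁶ m/s
T = 2πr/v = 3.79 × 10⁻¹⁷ s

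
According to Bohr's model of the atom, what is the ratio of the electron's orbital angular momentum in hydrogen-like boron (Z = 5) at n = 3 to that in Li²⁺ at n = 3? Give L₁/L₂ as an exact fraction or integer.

1

L = nℏ is independent of Z.
L₁/L₂ = n₁/n₂ = 3/3 = 1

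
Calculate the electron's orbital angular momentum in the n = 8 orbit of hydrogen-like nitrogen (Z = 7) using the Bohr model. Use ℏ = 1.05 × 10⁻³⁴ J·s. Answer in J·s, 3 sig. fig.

L_n = nℏ = 8 × 1.05 × 10⁻³⁴ = 8.40 × 10⁻³⁴ J·s

8.40 × 10⁻³⁴ J·s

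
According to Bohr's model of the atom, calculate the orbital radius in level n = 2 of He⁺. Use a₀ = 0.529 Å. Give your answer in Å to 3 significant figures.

1.06 Å

r_n = n²a₀/Z = 2² × 0.529 / 2
    = 4 × 0.529 / 2 = 1.06 Å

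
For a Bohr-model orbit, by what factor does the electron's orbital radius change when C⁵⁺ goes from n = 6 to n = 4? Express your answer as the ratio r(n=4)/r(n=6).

r ∝ Z^-1 · n^2; with Z fixed, r ∝ n^2.
r(n=4)/r(n=6) = (4/6)^2 = 4/9

4/9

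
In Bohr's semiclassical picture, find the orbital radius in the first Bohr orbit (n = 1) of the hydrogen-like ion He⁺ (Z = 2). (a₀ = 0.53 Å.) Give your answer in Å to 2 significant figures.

0.27 Å

r_n = n²a₀/Z = 1² × 0.53 / 2
    = 1 × 0.53 / 2 = 0.27 Å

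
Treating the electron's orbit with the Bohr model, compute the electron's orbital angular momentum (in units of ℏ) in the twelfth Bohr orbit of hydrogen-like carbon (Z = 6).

12

L_n = nℏ, so L/ℏ = n = 12.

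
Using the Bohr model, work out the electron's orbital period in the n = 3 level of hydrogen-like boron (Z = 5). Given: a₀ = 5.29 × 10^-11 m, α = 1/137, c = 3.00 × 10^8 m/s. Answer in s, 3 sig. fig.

1.64 × 10^-16 s

r = n²a₀/Z = 3²·5.29 × 10^-11/5 = 9.52 × 10^-11 m
v = Zαc/n = 5·0.00730·3.00 × 10^8/3 = 3.65 × 10^6 m/s
T = 2πr/v = 1.64 × 10^-16 s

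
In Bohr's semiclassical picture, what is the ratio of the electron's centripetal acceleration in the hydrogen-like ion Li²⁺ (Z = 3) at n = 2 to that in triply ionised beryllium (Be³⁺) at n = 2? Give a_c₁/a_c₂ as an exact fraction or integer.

a_c ∝ Z^3 · n^-4
a_c₁/a_c₂ = (3/4)^3 · (2/2)^-4 = 27/64

27/64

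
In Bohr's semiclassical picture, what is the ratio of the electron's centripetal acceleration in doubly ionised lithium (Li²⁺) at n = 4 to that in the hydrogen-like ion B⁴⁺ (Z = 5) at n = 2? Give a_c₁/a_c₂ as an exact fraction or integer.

a_c ∝ Z^3 · n^-4
a_c₁/a_c₂ = (3/5)^3 · (4/2)^-4 = 27/2000

27/2000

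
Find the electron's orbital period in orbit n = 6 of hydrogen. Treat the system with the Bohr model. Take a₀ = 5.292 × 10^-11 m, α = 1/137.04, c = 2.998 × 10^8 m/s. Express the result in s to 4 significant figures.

3.283 × 10^-14 s

r = n²a₀/Z = 6²·5.292 × 10^-11/1 = 1.905 × 10^-9 m
v = Zαc/n = 1·0.007297·2.998 × 10^8/6 = 3.646 × 10^5 m/s
T = 2πr/v = 3.283 × 10^-14 s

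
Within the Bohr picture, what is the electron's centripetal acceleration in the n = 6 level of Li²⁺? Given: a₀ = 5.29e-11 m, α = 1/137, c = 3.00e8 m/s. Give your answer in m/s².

r = n²a₀/Z = 6.35e-10 m, v = Zαc/n = 1.09e6 m/s
a = v²/r = (1.09e6)² / 6.35e-10 = 1.89e21 m/s²

1.89e21 m/s²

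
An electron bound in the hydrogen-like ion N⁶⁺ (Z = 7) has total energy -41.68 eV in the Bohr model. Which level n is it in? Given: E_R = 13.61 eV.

4

E_n = −E_R Z²/n² ⇒ n² = E_R Z²/(−E_n) = 13.61 × 7² / 41.68 ≈ 16.00
n = 4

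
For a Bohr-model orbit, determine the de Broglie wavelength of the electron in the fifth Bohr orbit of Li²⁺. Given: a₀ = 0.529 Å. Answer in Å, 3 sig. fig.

5.54 Å

The Bohr quantisation condition is nλ = 2πr_n.
r_n = n²a₀/Z = 4.41 Å
λ = 2πr_n/n = 2π·4.41/5 = 5.54 Å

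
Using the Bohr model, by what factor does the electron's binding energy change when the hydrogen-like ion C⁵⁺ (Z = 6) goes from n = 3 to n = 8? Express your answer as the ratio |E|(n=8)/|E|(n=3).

|E| ∝ Z^2 · n^-2; with Z fixed, |E| ∝ n^-2.
|E|(n=8)/|E|(n=3) = (8/3)^-2 = 9/64

9/64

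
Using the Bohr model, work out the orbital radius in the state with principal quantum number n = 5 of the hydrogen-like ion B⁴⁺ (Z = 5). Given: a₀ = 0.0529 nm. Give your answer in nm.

r_n = n²a₀/Z = 5² × 0.0529 / 5
    = 25 × 0.0529 / 5 = 0.265 nm

0.265 nm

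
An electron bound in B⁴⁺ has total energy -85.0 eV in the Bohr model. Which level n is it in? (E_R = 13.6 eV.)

E_n = −E_R Z²/n² ⇒ n² = E_R Z²/(−E_n) = 13.6 × 5² / 85.0 ≈ 4.00
n = 2

2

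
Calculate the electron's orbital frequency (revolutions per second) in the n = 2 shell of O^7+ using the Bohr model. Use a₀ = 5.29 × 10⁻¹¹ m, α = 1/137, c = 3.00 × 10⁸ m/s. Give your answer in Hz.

5.27 × 10¹⁶ Hz

r = n²a₀/Z = 2.65 × 10⁻¹¹ m, v = Zαc/n = 8.76 × 10⁶ m/s
f = v/(2πr) = 5.27 × 10¹⁶ Hz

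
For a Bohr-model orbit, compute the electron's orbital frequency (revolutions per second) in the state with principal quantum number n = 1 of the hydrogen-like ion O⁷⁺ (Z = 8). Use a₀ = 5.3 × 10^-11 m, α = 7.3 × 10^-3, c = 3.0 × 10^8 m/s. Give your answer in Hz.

4.2 × 10^17 Hz

r = n²a₀/Z = 6.6 × 10^-12 m, v = Zαc/n = 1.8 × 10^7 m/s
f = v/(2πr) = 4.2 × 10^17 Hz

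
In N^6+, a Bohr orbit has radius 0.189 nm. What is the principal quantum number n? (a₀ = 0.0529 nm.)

5

r_n = n²a₀/Z ⇒ n² = rZ/a₀ = 0.189 × 7 / 0.0529 ≈ 25.01
n = 5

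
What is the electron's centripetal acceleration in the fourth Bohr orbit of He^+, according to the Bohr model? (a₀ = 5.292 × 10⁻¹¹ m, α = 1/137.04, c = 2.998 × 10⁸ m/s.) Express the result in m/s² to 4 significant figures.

2.826 × 10²¹ m/s²

r = n²a₀/Z = 4.234 × 10⁻¹⁰ m, v = Zαc/n = 1.094 × 10⁶ m/s
a = v²/r = (1.094 × 10⁶)² / 4.234 × 10⁻¹⁰ = 2.826 × 10²¹ m/s²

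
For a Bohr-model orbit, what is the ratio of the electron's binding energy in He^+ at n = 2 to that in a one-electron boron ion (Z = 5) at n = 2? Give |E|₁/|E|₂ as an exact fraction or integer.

|E| ∝ Z^2 · n^-2
|E|₁/|E|₂ = (2/5)^2 · (2/2)^-2 = 4/25

4/25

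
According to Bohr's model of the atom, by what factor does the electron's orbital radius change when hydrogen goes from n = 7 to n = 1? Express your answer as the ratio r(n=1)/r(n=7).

r ∝ Z^-1 · n^2; with Z fixed, r ∝ n^2.
r(n=1)/r(n=7) = (1/7)^2 = 1/49

1/49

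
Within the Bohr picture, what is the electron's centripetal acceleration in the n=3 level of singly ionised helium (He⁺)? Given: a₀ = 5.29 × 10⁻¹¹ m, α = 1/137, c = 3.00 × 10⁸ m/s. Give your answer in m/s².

8.95 × 10²¹ m/s²

r = n²a₀/Z = 2.38 × 10⁻¹⁰ m, v = Zαc/n = 1.46 × 10⁶ m/s
a = v²/r = (1.46 × 10⁶)² / 2.38 × 10⁻¹⁰ = 8.95 × 10²¹ m/s²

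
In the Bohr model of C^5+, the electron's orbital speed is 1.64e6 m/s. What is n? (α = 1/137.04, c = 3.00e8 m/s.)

v_n = Zαc/n ⇒ n = Zαc/v = 6 × 0.00730 × 3.00e8 / 1.64e6 ≈ 8.01
n = 8

8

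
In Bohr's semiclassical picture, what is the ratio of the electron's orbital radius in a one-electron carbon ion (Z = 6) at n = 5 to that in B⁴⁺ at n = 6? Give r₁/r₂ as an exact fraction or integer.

r ∝ Z^-1 · n^2
r₁/r₂ = (6/5)^-1 · (5/6)^2 = 125/216

125/216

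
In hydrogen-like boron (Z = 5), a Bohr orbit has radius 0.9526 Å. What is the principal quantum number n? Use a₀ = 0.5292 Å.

3

r_n = n²a₀/Z ⇒ n² = rZ/a₀ = 0.9526 × 5 / 0.5292 ≈ 9.00
n = 3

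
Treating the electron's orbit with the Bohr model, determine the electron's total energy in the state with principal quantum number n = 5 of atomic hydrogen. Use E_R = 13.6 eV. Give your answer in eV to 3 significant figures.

E_n = −E_R·Z²/n² = −13.6 × 1²/5² = -0.544 eV

-0.544 eV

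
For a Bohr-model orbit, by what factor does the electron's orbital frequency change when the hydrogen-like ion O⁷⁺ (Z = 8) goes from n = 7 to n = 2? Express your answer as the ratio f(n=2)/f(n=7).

f ∝ Z^2 · n^-3; with Z fixed, f ∝ n^-3.
f(n=2)/f(n=7) = (2/7)^-3 = 343/8

343/8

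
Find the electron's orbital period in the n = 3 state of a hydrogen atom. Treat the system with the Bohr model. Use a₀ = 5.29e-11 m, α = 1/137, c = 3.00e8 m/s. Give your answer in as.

r = n²a₀/Z = 3²·5.29e-11/1 = 4.76e-10 m
v = Zαc/n = 1·0.00730·3.00e8/3 = 7.30e5 m/s
T = 2πr/v = 4.10e-15 s = 4100 as

4100 as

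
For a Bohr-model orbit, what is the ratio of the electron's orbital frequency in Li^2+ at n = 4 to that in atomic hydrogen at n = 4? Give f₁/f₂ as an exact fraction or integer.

f ∝ Z^2 · n^-3
f₁/f₂ = (3/1)^2 · (4/4)^-3 = 9

9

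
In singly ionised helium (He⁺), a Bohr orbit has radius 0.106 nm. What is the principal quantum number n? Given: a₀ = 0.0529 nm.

2

r_n = n²a₀/Z ⇒ n² = rZ/a₀ = 0.106 × 2 / 0.0529 ≈ 4.01
n = 2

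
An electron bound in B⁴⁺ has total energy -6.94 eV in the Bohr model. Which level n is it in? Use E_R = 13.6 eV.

E_n = −E_R Z²/n² ⇒ n² = E_R Z²/(−E_n) = 13.6 × 5² / 6.94 ≈ 48.99
n = 7

7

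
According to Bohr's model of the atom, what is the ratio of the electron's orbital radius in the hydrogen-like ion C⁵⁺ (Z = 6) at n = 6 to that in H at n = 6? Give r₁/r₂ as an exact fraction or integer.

1/6

r ∝ Z^-1 · n^2
r₁/r₂ = (6/1)^-1 · (6/6)^2 = 1/6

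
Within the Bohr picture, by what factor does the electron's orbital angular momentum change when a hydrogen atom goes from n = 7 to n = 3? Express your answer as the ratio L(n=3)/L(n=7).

3/7

L = nℏ depends only on n, so L ∝ n.
L(n=3)/L(n=7) = (3/7)^1 = 3/7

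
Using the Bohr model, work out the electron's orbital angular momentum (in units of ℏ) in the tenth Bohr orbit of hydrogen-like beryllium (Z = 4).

L_n = nℏ, so L/ℏ = n = 10.

10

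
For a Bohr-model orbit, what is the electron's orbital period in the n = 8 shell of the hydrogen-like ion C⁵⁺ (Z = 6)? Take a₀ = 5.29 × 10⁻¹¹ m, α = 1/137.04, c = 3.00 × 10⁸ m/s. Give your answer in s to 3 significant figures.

r = n²a₀/Z = 8²·5.29 × 10⁻¹¹/6 = 5.64 × 10⁻¹⁰ m
v = Zαc/n = 6·0.00730·3.00 × 10⁸/8 = 1.64 × 10⁶ m/s
T = 2πr/v = 2.16 × 10⁻¹⁵ s

2.16 × 10⁻¹⁵ s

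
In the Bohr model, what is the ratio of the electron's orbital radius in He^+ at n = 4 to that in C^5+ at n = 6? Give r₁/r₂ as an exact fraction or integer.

r ∝ Z^-1 · n^2
r₁/r₂ = (2/6)^-1 · (4/6)^2 = 4/3

4/3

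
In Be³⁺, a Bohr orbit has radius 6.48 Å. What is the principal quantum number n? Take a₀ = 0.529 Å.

r_n = n²a₀/Z ⇒ n² = rZ/a₀ = 6.48 × 4 / 0.529 ≈ 49.00
n = 7

7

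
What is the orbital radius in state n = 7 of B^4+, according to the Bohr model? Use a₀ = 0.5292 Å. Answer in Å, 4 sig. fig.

5.186 Å

r_n = n²a₀/Z = 7² × 0.5292 / 5
    = 49 × 0.5292 / 5 = 5.186 Å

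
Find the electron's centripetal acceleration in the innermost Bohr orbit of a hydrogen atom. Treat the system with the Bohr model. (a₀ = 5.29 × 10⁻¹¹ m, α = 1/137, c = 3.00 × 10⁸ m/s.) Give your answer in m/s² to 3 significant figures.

r = n²a₀/Z = 5.29 × 10⁻¹¹ m, v = Zαc/n = 2.19 × 10⁶ m/s
a = v²/r = (2.19 × 10⁶)² / 5.29 × 10⁻¹¹ = 9.06 × 10²² m/s²

9.06 × 10²² m/s²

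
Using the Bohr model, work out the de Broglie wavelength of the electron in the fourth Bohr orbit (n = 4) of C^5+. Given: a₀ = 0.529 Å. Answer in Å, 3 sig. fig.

The Bohr quantisation condition is nλ = 2πr_n.
r_n = n²a₀/Z = 1.41 Å
λ = 2πr_n/n = 2π·1.41/4 = 2.22 Å

2.22 Å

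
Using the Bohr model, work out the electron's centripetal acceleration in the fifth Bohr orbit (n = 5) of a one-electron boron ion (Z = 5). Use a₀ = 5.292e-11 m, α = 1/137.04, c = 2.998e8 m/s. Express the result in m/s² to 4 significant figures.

1.809e22 m/s²

r = n²a₀/Z = 2.646e-10 m, v = Zαc/n = 2.188e6 m/s
a = v²/r = (2.188e6)² / 2.646e-10 = 1.809e22 m/s²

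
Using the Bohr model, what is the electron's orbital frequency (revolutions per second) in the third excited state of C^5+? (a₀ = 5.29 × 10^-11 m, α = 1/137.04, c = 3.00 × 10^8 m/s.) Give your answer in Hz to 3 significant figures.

3.70 × 10^15 Hz

r = n²a₀/Z = 1.41 × 10^-10 m, v = Zαc/n = 3.28 × 10^6 m/s
f = v/(2πr) = 3.70 × 10^15 Hz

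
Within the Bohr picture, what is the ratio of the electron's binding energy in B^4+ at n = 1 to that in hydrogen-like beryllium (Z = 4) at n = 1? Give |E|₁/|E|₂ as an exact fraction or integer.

|E| ∝ Z^2 · n^-2
|E|₁/|E|₂ = (5/4)^2 · (1/1)^-2 = 25/16

25/16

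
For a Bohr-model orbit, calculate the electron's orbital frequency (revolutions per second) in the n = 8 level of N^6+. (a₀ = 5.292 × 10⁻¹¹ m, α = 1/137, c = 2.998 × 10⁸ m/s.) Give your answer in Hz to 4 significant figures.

6.299 × 10¹⁴ Hz

r = n²a₀/Z = 4.838 × 10⁻¹⁰ m, v = Zαc/n = 1.915 × 10⁶ m/s
f = v/(2πr) = 6.299 × 10¹⁴ Hz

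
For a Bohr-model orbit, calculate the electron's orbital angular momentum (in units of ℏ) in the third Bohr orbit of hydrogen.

3

L_n = nℏ, so L/ℏ = n = 3.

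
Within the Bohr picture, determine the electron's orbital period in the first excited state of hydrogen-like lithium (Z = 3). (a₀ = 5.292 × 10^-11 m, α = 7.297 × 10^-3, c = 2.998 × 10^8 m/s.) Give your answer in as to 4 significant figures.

135.1 as

r = n²a₀/Z = 2²·5.292 × 10^-11/3 = 7.056 × 10^-11 m
v = Zαc/n = 3·0.007297·2.998 × 10^8/2 = 3.281 × 10^6 m/s
T = 2πr/v = 1.351 × 10^-16 s = 135.1 as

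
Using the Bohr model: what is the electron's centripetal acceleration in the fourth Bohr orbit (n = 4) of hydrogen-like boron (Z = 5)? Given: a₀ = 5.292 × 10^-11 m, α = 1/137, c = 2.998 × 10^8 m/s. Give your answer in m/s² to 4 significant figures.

4.418 × 10^22 m/s²

r = n²a₀/Z = 1.693 × 10^-10 m, v = Zαc/n = 2.735 × 10^6 m/s
a = v²/r = (2.735 × 10^6)² / 1.693 × 10^-10 = 4.418 × 10^22 m/s²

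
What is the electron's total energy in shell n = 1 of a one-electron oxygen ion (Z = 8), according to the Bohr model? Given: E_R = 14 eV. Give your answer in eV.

-900 eV

E_n = −E_R·Z²/n² = −14 × 8²/1² = -900 eV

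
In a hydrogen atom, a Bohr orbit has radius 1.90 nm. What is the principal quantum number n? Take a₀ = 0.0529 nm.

r_n = n²a₀/Z ⇒ n² = rZ/a₀ = 1.90 × 1 / 0.0529 ≈ 35.92
n = 6

6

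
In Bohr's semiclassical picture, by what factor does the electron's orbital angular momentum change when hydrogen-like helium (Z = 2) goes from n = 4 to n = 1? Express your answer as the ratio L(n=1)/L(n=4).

1/4

L = nℏ depends only on n, so L ∝ n.
L(n=1)/L(n=4) = (1/4)^1 = 1/4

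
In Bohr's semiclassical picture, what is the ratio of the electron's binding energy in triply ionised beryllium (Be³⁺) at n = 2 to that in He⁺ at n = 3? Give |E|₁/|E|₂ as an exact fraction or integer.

9

|E| ∝ Z^2 · n^-2
|E|₁/|E|₂ = (4/2)^2 · (2/3)^-2 = 9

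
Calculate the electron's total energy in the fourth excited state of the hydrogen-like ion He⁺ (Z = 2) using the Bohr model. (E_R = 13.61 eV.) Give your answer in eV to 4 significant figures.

-2.178 eV

E_n = −E_R·Z²/n² = −13.61 × 2²/5² = -2.178 eV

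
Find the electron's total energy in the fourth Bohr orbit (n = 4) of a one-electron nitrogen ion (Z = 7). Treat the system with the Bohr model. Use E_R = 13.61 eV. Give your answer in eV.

E_n = −E_R·Z²/n² = −13.61 × 7²/4² = -41.68 eV

-41.68 eV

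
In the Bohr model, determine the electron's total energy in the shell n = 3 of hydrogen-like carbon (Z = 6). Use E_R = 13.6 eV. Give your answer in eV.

-54.4 eV

E_n = −E_R·Z²/n² = −13.6 × 6²/3² = -54.4 eV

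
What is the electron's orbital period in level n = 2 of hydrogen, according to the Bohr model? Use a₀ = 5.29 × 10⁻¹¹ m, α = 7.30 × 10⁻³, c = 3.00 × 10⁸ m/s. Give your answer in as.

1210 as

r = n²a₀/Z = 2²·5.29 × 10⁻¹¹/1 = 2.12 × 10⁻¹⁰ m
v = Zαc/n = 1·0.00730·3.00 × 10⁸/2 = 1.09 × 10⁶ m/s
T = 2πr/v = 1.21 × 10⁻¹⁵ s = 1210 as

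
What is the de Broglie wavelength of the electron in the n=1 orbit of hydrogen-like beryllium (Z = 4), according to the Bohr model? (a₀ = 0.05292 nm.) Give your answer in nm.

0.08313 nm

The Bohr quantisation condition is nλ = 2πr_n.
r_n = n²a₀/Z = 0.01323 nm
λ = 2πr_n/n = 2π·0.01323/1 = 0.08313 nm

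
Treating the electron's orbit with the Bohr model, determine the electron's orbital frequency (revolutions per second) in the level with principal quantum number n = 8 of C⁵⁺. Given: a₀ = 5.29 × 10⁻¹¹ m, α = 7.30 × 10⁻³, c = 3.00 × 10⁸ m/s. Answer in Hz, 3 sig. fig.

4.63 × 10¹⁴ Hz

r = n²a₀/Z = 5.64 × 10⁻¹⁰ m, v = Zαc/n = 1.64 × 10⁶ m/s
f = v/(2πr) = 4.63 × 10¹⁴ Hz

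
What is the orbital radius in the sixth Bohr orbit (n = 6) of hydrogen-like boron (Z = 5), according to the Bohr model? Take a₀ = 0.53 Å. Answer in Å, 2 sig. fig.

r_n = n²a₀/Z = 6² × 0.53 / 5
    = 36 × 0.53 / 5 = 3.8 Å

3.8 Å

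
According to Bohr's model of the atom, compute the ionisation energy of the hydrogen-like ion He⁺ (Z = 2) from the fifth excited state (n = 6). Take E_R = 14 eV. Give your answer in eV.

E_n = −E_R·Z²/n² = −14 × 2²/6² eV = -1.6 eV
Ionisation energy = −E_n = 1.6 eV

1.6 eV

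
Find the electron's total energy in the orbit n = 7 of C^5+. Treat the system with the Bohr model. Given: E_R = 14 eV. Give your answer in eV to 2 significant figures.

E_n = −E_R·Z²/n² = −14 × 6²/7² = -10 eV

-10 eV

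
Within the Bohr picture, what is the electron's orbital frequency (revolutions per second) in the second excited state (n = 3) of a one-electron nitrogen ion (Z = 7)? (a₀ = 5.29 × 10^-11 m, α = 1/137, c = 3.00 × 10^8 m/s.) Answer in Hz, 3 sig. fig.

1.20 × 10^16 Hz

r = n²a₀/Z = 6.80 × 10^-11 m, v = Zαc/n = 5.11 × 10^6 m/s
f = v/(2πr) = 1.20 × 10^16 Hz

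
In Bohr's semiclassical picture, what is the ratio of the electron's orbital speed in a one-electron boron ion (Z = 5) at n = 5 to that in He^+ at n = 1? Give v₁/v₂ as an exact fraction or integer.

1/2

v ∝ Z^1 · n^-1
v₁/v₂ = (5/2)^1 · (5/1)^-1 = 1/2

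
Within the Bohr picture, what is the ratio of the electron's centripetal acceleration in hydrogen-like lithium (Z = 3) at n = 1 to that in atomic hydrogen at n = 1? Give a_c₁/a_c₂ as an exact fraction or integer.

27

a_c ∝ Z^3 · n^-4
a_c₁/a_c₂ = (3/1)^3 · (1/1)^-4 = 27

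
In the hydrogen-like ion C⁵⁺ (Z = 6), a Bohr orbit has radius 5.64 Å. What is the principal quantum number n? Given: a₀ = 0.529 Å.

r_n = n²a₀/Z ⇒ n² = rZ/a₀ = 5.64 × 6 / 0.529 ≈ 63.97
n = 8

8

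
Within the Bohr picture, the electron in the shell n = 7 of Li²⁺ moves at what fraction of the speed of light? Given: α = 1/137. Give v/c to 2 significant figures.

v_n = Zαc/n, so v/c = Zα/n = 3 × 0.0073 / 7 = 0.0031

0.0031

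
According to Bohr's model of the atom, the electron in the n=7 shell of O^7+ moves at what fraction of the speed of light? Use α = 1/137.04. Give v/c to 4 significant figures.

0.008340

v_n = Zαc/n, so v/c = Zα/n = 8 × 0.007297 / 7 = 0.008340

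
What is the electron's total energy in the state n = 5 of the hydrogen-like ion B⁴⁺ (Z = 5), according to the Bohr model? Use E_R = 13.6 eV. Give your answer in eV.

-13.6 eV

E_n = −E_R·Z²/n² = −13.6 × 5²/5² = -13.6 eV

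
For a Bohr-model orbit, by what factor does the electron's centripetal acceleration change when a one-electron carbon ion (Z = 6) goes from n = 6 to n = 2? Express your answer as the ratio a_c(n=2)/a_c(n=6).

81

a_c ∝ Z^3 · n^-4; with Z fixed, a_c ∝ n^-4.
a_c(n=2)/a_c(n=6) = (2/6)^-4 = 81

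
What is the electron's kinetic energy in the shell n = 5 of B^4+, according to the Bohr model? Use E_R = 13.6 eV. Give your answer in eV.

For a Coulomb orbit the virial theorem gives K = −E_n.
E_n = −E_R·Z²/n², so K = E_R·Z²/n² = 13.6 × 5²/5² = 13.6 eV

13.6 eV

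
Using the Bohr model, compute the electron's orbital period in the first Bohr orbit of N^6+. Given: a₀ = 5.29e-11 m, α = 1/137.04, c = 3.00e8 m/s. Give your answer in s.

3.10e-18 s

r = n²a₀/Z = 1²·5.29e-11/7 = 7.56e-12 m
v = Zαc/n = 7·0.00730·3.00e8/1 = 1.53e7 m/s
T = 2πr/v = 3.10e-18 s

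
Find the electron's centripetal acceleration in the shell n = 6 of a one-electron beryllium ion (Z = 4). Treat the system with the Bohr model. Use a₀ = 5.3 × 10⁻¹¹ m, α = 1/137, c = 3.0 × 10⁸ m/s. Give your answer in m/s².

4.5 × 10²¹ m/s²

r = n²a₀/Z = 4.8 × 10⁻¹⁰ m, v = Zαc/n = 1.5 × 10⁶ m/s
a = v²/r = (1.5 × 10⁶)² / 4.8 × 10⁻¹⁰ = 4.5 × 10²¹ m/s²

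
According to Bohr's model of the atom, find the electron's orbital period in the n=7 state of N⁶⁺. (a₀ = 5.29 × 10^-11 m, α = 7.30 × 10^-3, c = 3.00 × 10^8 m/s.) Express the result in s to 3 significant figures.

1.06 × 10^-15 s

r = n²a₀/Z = 7²·5.29 × 10^-11/7 = 3.70 × 10^-10 m
v = Zαc/n = 7·0.00730·3.00 × 10^8/7 = 2.19 × 10^6 m/s
T = 2πr/v = 1.06 × 10^-15 s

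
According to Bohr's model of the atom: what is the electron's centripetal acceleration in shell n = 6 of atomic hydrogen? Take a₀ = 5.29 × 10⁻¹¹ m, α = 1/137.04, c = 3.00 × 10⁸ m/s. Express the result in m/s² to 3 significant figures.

6.99 × 10¹⁹ m/s²

r = n²a₀/Z = 1.90 × 10⁻⁹ m, v = Zαc/n = 3.65 × 10⁵ m/s
a = v²/r = (3.65 × 10⁵)² / 1.90 × 10⁻⁹ = 6.99 × 10¹⁹ m/s²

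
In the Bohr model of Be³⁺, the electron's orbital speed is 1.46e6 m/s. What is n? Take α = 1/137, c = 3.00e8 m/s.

6

v_n = Zαc/n ⇒ n = Zαc/v = 4 × 0.00730 × 3.00e8 / 1.46e6 ≈ 6.00
n = 6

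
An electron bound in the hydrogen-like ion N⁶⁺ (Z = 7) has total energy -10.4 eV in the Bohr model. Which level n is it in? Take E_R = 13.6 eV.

E_n = −E_R Z²/n² ⇒ n² = E_R Z²/(−E_n) = 13.6 × 7² / 10.4 ≈ 64.08
n = 8

8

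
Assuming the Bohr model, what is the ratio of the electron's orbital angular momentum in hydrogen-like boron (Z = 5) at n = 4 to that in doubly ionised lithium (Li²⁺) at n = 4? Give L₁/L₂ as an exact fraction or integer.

1

L = nℏ is independent of Z.
L₁/L₂ = n₁/n₂ = 4/4 = 1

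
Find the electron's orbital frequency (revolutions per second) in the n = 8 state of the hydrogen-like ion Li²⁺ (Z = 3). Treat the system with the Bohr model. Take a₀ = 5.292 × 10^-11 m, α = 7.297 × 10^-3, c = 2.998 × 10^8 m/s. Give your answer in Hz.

r = n²a₀/Z = 1.129 × 10^-9 m, v = Zαc/n = 8.204 × 10^5 m/s
f = v/(2πr) = 1.157 × 10^14 Hz

1.157 × 10^14 Hz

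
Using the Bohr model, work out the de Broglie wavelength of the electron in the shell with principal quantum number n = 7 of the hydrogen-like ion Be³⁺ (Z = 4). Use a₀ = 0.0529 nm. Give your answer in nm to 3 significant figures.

The Bohr quantisation condition is nλ = 2πr_n.
r_n = n²a₀/Z = 0.648 nm
λ = 2πr_n/n = 2π·0.648/7 = 0.582 nm

0.582 nm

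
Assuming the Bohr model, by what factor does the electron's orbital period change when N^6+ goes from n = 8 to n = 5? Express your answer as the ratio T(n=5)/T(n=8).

125/512

T ∝ Z^-2 · n^3; with Z fixed, T ∝ n^3.
T(n=5)/T(n=8) = (5/8)^3 = 125/512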